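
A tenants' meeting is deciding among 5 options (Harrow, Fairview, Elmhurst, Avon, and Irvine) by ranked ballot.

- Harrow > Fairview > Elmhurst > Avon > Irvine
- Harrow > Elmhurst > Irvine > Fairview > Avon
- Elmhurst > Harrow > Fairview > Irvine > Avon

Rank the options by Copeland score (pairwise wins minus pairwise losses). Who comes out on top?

Harrow

Pairwise results:
  Harrow vs Fairview: Harrow wins 3–0.
  Harrow vs Elmhurst: Harrow wins 2–1.
  Harrow vs Avon: Harrow wins 3–0.
  Harrow vs Irvine: Harrow wins 3–0.
  Fairview vs Elmhurst: Elmhurst wins 2–1.
  Fairview vs Avon: Fairview wins 3–0.
  Fairview vs Irvine: Fairview wins 2–1.
  Elmhurst vs Avon: Elmhurst wins 3–0.
  Elmhurst vs Irvine: Elmhurst wins 3–0.
  Avon vs Irvine: Irvine wins 2–1.
Copeland scores (wins − losses):
  Harrow: 4 − 0 = 4
  Fairview: 2 − 2 = 0
  Elmhurst: 3 − 1 = 2
  Avon: 0 − 4 = -4
  Irvine: 1 − 3 = -2
Harrow has the best Copeland score.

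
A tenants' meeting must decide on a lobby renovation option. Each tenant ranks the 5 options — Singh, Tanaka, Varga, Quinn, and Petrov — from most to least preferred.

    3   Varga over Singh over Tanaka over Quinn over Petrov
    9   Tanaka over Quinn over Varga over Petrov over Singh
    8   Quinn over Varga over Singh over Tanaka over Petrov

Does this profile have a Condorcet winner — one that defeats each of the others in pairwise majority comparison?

Head-to-head results (20 voters total):
Singh vs Tanaka: Singh wins 11–9.
Singh vs Varga: Varga wins 20–0.
Singh vs Quinn: Quinn wins 17–3.
Singh vs Petrov: Singh wins 11–9.
Tanaka vs Varga: Varga wins 11–9.
Tanaka vs Quinn: Tanaka wins 12–8.
Tanaka vs Petrov: Tanaka wins 20–0.
Varga vs Quinn: Quinn wins 17–3.
Varga vs Petrov: Varga wins 20–0.
Quinn vs Petrov: Quinn wins 20–0.
No candidate beats all others: Singh beats Tanaka beats Quinn beats Singh, a majority cycle.

No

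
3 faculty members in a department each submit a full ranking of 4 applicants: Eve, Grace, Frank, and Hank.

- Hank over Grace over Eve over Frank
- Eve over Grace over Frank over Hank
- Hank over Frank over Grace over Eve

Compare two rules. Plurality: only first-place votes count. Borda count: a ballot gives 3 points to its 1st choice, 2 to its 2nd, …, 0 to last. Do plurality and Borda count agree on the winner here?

Yes

Plurality first-place counts: Eve 1, Grace 0, Frank 0, Hank 2 → Hank.
Borda totals: Eve 4, Grace 5, Frank 3, Hank 6 → Hank.
The two rules agree on Hank.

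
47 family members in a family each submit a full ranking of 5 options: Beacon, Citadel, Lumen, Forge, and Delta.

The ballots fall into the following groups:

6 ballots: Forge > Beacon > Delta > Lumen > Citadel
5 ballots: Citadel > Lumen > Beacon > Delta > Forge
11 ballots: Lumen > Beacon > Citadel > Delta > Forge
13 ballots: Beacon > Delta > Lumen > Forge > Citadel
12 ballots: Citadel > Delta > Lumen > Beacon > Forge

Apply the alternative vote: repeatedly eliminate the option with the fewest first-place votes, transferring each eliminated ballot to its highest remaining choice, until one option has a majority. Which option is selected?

Beacon

Round 1: Citadel 17, Beacon 13, Lumen 11, Forge 6, Delta 0. Delta has the fewest and is eliminated.
Round 2: Citadel 17, Beacon 13, Lumen 11, Forge 6. Forge has the fewest and is eliminated.
Round 3: Beacon 19, Citadel 17, Lumen 11. Lumen has the fewest and is eliminated.
Round 4: Beacon 30, Citadel 17. Beacon has a majority.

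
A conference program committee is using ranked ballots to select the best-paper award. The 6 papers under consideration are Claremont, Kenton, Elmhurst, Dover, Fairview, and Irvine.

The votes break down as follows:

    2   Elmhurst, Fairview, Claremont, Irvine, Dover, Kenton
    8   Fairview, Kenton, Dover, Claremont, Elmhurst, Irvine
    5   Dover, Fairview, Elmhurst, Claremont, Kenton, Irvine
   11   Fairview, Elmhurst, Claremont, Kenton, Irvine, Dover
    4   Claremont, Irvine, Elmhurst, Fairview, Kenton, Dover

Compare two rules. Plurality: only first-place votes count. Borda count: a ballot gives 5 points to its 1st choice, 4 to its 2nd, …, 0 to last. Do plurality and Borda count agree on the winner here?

Plurality first-place counts: Claremont 4, Kenton 0, Elmhurst 2, Dover 5, Fairview 19, Irvine 0 → Fairview.
Borda totals: Claremont 85, Kenton 63, Elmhurst 89, Dover 51, Fairview 131, Irvine 31 → Fairview.
The two rules agree on Fairview.

Yes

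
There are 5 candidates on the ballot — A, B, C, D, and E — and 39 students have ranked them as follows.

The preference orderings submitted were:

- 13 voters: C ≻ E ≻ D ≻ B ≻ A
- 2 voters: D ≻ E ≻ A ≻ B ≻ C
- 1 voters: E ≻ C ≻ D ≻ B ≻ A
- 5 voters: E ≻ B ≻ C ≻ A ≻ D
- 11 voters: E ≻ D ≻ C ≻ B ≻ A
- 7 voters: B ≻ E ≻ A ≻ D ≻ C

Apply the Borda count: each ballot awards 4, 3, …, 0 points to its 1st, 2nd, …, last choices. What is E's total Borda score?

Borda scores:
  A: 13·0 + 2·2 + 0 + 5·1 + 11·0 + 7·2 = 23
  B: 13·1 + 2·1 + 1 + 5·3 + 11·1 + 7·4 = 70
  C: 13·4 + 2·0 + 3 + 5·2 + 11·2 + 7·0 = 87
  D: 13·2 + 2·4 + 2 + 5·0 + 11·3 + 7·1 = 76
  E: 13·3 + 2·3 + 4 + 5·4 + 11·4 + 7·3 = 134

134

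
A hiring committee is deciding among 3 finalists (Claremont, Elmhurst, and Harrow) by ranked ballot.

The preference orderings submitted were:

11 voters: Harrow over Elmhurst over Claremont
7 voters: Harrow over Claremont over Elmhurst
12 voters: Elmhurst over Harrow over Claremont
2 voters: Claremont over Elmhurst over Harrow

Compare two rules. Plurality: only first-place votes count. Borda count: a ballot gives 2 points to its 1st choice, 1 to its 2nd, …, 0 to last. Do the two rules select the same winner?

Yes

Plurality first-place counts: Claremont 2, Elmhurst 12, Harrow 18 → Harrow.
Borda totals: Claremont 11, Elmhurst 37, Harrow 48 → Harrow.
The two rules agree on Harrow.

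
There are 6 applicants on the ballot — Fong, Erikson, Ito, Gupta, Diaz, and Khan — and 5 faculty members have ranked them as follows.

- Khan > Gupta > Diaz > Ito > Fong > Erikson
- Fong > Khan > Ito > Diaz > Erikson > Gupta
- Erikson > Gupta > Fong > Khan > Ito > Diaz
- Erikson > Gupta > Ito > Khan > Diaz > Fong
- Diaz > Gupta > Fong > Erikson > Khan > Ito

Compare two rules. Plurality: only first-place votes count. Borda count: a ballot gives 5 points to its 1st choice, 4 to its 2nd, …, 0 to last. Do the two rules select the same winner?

Plurality first-place counts: Fong 1, Erikson 2, Ito 0, Gupta 0, Diaz 1, Khan 1 → Erikson.
Borda totals: Fong 12, Erikson 13, Ito 9, Gupta 16, Diaz 11, Khan 14 → Gupta.
The two rules disagree: plurality picks Erikson, Borda picks Gupta.

No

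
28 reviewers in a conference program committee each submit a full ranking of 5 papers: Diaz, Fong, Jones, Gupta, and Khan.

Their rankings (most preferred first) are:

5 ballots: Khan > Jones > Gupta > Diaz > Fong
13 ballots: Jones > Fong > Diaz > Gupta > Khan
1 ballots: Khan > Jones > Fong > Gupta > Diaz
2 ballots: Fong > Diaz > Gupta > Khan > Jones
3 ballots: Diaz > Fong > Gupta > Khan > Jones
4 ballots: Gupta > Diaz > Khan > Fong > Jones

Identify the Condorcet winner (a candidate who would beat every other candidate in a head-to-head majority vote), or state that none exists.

No Condorcet winner

Head-to-head results (28 voters total):
Diaz vs Fong: Fong wins 16–12.
Diaz vs Jones: Jones wins 19–9.
Diaz vs Gupta: Diaz wins 18–10.
Diaz vs Khan: Diaz wins 22–6.
Fong vs Jones: Jones wins 19–9.
Fong vs Gupta: Fong wins 19–9.
Fong vs Khan: Fong wins 18–10.
Jones vs Gupta: Jones wins 19–9.
Jones vs Khan: Khan wins 15–13.
Gupta vs Khan: Gupta wins 22–6.
No candidate beats all others: Diaz beats Khan beats Jones beats Diaz, a majority cycle.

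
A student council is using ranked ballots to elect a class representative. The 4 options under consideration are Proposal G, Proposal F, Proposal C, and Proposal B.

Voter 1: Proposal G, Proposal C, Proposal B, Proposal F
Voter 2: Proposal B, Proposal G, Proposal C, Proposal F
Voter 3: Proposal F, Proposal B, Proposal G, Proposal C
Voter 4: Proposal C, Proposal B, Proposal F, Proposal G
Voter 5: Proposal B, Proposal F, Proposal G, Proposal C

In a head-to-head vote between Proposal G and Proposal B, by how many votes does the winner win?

Ballots ranking Proposal G above Proposal B: 1.
Ballots ranking Proposal B above Proposal G: 4.
Proposal B wins 4–1, a margin of 3.

3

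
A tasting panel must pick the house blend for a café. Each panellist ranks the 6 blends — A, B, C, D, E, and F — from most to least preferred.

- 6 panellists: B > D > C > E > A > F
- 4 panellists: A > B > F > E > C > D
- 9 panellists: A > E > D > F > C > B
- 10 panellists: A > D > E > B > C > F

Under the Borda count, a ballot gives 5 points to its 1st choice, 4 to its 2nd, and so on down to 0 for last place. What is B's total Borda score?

Borda scores:
  A: 6·1 + 4·5 + 9·5 + 10·5 = 121
  B: 6·5 + 4·4 + 9·0 + 10·2 = 66
  C: 6·3 + 4·1 + 9·1 + 10·1 = 41
  D: 6·4 + 4·0 + 9·3 + 10·4 = 91
  E: 6·2 + 4·2 + 9·4 + 10·3 = 86
  F: 6·0 + 4·3 + 9·2 + 10·0 = 30

66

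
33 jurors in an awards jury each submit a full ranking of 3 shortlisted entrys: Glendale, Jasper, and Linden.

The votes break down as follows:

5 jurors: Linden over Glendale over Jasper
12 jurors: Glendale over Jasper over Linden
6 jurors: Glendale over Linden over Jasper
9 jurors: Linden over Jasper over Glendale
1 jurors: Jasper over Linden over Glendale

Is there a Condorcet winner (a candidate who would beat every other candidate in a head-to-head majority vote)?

Head-to-head results (33 voters total):
Glendale vs Jasper: Glendale wins 23–10.
Glendale vs Linden: Glendale wins 18–15.
Jasper vs Linden: Linden wins 20–13.
Glendale beats each rival — Jasper (23–10), Linden (18–15) — so Glendale is the Condorcet winner.

Yes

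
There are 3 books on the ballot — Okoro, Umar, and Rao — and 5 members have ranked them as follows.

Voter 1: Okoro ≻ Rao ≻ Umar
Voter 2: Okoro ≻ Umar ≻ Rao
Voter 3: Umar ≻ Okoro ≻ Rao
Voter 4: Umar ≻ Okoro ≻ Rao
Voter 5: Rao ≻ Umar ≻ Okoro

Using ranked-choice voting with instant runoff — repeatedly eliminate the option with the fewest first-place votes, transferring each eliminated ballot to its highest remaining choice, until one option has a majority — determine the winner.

Round 1: Okoro 2, Umar 2, Rao 1. Rao has the fewest and is eliminated.
Round 2: Umar 3, Okoro 2. Umar has a majority.

Umar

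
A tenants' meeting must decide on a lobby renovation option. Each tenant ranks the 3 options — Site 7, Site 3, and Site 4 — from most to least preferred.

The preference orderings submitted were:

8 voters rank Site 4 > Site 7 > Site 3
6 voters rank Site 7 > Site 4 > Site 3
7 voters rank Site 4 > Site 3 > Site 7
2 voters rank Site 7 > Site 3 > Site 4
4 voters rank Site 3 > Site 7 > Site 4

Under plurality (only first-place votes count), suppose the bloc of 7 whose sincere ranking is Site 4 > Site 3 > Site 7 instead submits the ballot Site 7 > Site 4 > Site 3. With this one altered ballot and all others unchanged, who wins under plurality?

Site 7

First-place totals with the altered ballot: Site 7 15, Site 3 4, Site 4 8.
The switch changes the winner from Site 4 to Site 7.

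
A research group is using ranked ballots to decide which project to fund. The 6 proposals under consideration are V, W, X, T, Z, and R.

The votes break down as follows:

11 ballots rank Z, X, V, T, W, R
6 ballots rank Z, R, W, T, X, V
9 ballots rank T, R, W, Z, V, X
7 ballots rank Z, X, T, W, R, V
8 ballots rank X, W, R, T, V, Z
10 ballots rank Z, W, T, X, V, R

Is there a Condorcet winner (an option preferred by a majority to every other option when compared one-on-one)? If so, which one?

Head-to-head results (51 voters total):
V vs W: W wins 40–11.
V vs X: X wins 42–9.
V vs T: T wins 40–11.
V vs Z: Z wins 43–8.
V vs R: R wins 30–21.
W vs X: X wins 26–25.
W vs T: T wins 27–24.
W vs Z: Z wins 34–17.
W vs R: W wins 36–15.
X vs T: X wins 26–25.
X vs Z: Z wins 43–8.
X vs R: X wins 36–15.
T vs Z: Z wins 34–17.
T vs R: T wins 37–14.
Z vs R: Z wins 34–17.
Z beats each rival — V (43–8), W (34–17), X (43–8), T (34–17), R (34–17) — so Z is the Condorcet winner.

Z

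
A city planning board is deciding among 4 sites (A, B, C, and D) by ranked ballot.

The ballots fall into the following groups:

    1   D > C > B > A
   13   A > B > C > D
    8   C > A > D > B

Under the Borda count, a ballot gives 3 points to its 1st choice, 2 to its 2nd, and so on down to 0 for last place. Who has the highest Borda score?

Borda scores:
  A: 0 + 13·3 + 8·2 = 55
  B: 1 + 13·2 + 8·0 = 27
  C: 2 + 13·1 + 8·3 = 39
  D: 3 + 13·0 + 8·1 = 11
A has the highest total.

A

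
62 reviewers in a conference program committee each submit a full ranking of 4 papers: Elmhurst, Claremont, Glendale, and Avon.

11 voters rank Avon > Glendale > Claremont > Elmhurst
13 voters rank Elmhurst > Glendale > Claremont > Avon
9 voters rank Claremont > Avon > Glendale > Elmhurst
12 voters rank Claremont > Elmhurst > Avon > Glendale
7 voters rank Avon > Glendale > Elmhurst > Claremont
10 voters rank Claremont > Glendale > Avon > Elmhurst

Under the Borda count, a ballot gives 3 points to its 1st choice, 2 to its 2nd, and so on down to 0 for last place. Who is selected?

Claremont

Borda scores:
  Elmhurst: 11·0 + 13·3 + 9·0 + 12·2 + 7·1 + 10·0 = 70
  Claremont: 11·1 + 13·1 + 9·3 + 12·3 + 7·0 + 10·3 = 117
  Glendale: 11·2 + 13·2 + 9·1 + 12·0 + 7·2 + 10·2 = 91
  Avon: 11·3 + 13·0 + 9·2 + 12·1 + 7·3 + 10·1 = 94
Claremont has the highest total.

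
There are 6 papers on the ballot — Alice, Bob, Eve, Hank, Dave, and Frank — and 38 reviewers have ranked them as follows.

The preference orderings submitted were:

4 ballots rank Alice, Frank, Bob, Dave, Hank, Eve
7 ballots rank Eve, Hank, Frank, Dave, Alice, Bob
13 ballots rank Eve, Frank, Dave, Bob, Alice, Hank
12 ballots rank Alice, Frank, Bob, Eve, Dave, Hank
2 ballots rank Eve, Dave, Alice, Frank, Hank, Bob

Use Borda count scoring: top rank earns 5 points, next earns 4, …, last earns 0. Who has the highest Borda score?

Frank

Borda scores:
  Alice: 4·5 + 7·1 + 13·1 + 12·5 + 2·3 = 106
  Bob: 4·3 + 7·0 + 13·2 + 12·3 + 2·0 = 74
  Eve: 4·0 + 7·5 + 13·5 + 12·2 + 2·5 = 134
  Hank: 4·1 + 7·4 + 13·0 + 12·0 + 2·1 = 34
  Dave: 4·2 + 7·2 + 13·3 + 12·1 + 2·4 = 81
  Frank: 4·4 + 7·3 + 13·4 + 12·4 + 2·2 = 141
Frank has the highest total.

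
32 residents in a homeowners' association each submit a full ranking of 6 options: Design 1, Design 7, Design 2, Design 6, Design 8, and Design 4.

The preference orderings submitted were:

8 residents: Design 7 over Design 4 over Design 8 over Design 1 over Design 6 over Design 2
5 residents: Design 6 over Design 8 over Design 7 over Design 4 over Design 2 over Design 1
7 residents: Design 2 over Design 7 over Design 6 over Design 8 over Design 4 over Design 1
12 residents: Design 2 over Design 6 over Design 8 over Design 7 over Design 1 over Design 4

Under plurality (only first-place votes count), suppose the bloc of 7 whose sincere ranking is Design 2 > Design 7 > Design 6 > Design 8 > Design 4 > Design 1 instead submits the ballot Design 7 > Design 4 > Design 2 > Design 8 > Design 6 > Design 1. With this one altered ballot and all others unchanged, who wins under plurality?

Design 7

First-place totals with the altered ballot: Design 1 0, Design 7 15, Design 2 12, Design 6 5, Design 8 0, Design 4 0.
The switch changes the winner from Design 2 to Design 7.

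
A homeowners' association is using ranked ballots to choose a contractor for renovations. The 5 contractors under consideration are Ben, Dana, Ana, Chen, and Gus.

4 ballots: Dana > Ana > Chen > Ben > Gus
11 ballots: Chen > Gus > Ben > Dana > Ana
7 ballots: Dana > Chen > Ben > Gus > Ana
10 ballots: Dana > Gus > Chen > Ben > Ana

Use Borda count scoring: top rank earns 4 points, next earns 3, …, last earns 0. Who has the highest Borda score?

Borda scores:
  Ben: 4·1 + 11·2 + 7·2 + 10·1 = 50
  Dana: 4·4 + 11·1 + 7·4 + 10·4 = 95
  Ana: 4·3 + 11·0 + 7·0 + 10·0 = 12
  Chen: 4·2 + 11·4 + 7·3 + 10·2 = 93
  Gus: 4·0 + 11·3 + 7·1 + 10·3 = 70
Dana has the highest total.

Dana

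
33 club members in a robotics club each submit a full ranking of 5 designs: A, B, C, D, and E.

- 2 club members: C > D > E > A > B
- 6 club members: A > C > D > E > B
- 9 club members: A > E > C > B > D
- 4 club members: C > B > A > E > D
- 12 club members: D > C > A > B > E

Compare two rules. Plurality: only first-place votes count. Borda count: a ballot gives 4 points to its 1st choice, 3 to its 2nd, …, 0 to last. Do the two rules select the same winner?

Plurality first-place counts: A 15, B 0, C 6, D 12, E 0 → A.
Borda totals: A 94, B 33, C 96, D 66, E 41 → C.
The two rules disagree: plurality picks A, Borda picks C.

No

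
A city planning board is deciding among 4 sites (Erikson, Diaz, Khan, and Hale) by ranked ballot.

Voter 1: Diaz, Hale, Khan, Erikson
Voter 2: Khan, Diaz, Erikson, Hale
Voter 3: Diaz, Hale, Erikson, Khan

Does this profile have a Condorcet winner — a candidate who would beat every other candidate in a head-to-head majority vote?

Yes

Head-to-head results (3 voters total):
Erikson vs Diaz: Diaz wins 3–0.
Erikson vs Khan: Khan wins 2–1.
Erikson vs Hale: Hale wins 2–1.
Diaz vs Khan: Diaz wins 2–1.
Diaz vs Hale: Diaz wins 3–0.
Khan vs Hale: Hale wins 2–1.
Diaz beats each rival — Erikson (3–0), Khan (2–1), Hale (3–0) — so Diaz is the Condorcet winner.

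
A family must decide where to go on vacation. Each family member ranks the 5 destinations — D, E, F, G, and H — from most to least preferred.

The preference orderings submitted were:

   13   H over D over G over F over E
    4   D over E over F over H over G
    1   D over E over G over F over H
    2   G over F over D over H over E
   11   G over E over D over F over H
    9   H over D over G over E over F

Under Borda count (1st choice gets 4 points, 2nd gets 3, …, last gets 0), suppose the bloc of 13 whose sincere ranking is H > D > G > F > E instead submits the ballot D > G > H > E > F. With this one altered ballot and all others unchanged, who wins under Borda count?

D

Borda totals with the altered ballot: D 125, E 70, F 26, G 111, H 68.
The winner is unchanged: still D.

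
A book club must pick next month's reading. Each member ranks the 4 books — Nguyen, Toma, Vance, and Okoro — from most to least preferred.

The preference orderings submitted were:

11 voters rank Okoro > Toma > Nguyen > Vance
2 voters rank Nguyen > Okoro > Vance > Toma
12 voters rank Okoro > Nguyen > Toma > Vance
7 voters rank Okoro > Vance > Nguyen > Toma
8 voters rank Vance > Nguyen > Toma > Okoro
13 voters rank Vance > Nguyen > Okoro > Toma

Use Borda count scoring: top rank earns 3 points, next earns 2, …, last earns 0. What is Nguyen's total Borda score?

Borda scores:
  Nguyen: 11·1 + 2·3 + 12·2 + 7·1 + 8·2 + 13·2 = 90
  Toma: 11·2 + 2·0 + 12·1 + 7·0 + 8·1 + 13·0 = 42
  Vance: 11·0 + 2·1 + 12·0 + 7·2 + 8·3 + 13·3 = 79
  Okoro: 11·3 + 2·2 + 12·3 + 7·3 + 8·0 + 13·1 = 107

90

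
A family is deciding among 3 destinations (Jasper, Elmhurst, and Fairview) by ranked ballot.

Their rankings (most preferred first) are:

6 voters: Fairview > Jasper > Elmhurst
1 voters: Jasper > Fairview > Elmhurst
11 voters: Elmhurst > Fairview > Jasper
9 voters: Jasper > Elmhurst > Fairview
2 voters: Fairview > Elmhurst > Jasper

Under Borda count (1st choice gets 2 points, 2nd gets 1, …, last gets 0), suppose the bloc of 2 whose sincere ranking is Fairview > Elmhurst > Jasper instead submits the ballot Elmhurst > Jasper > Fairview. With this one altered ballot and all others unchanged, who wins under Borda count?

Elmhurst

Borda totals with the altered ballot: Jasper 28, Elmhurst 35, Fairview 24.
The winner is unchanged: still Elmhurst.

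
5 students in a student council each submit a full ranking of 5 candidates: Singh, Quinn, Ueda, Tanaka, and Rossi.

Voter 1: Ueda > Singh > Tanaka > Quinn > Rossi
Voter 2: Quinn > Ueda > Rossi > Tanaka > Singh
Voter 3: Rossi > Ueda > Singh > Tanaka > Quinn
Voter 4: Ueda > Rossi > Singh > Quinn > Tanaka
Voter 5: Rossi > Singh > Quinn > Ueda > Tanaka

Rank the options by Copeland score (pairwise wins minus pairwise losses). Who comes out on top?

Pairwise results:
  Singh vs Quinn: Singh wins 4–1.
  Singh vs Ueda: Ueda wins 4–1.
  Singh vs Tanaka: Singh wins 4–1.
  Singh vs Rossi: Rossi wins 4–1.
  Quinn vs Ueda: Ueda wins 3–2.
  Quinn vs Tanaka: Quinn wins 3–2.
  Quinn vs Rossi: Rossi wins 3–2.
  Ueda vs Tanaka: Ueda wins 5–0.
  Ueda vs Rossi: Ueda wins 3–2.
  Tanaka vs Rossi: Rossi wins 4–1.
Copeland scores (wins − losses):
  Singh: 2 − 2 = 0
  Quinn: 1 − 3 = -2
  Ueda: 4 − 0 = 4
  Tanaka: 0 − 4 = -4
  Rossi: 3 − 1 = 2
Ueda has the best Copeland score.

Ueda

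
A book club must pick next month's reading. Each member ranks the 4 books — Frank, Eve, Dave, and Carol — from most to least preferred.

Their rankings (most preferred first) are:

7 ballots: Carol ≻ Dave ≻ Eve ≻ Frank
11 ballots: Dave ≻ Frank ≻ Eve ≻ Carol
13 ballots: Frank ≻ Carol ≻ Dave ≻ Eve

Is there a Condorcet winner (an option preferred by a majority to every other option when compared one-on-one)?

No

Head-to-head results (31 voters total):
Frank vs Eve: Frank wins 24–7.
Frank vs Dave: Dave wins 18–13.
Frank vs Carol: Frank wins 24–7.
Eve vs Dave: Dave wins 31–0.
Eve vs Carol: Carol wins 20–11.
Dave vs Carol: Carol wins 20–11.
No candidate beats all others: Frank beats Carol beats Dave beats Frank, a majority cycle.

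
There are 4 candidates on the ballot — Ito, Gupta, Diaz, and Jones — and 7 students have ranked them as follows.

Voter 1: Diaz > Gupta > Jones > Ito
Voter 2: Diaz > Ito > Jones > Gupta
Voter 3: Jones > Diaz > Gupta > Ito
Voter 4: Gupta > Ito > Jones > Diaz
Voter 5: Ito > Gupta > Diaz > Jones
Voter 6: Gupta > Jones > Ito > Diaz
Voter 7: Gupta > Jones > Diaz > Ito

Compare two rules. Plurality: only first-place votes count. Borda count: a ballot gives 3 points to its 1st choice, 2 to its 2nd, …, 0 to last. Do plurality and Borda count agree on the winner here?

Plurality first-place counts: Ito 1, Gupta 3, Diaz 2, Jones 1 → Gupta.
Borda totals: Ito 8, Gupta 14, Diaz 10, Jones 10 → Gupta.
The two rules agree on Gupta.

Yes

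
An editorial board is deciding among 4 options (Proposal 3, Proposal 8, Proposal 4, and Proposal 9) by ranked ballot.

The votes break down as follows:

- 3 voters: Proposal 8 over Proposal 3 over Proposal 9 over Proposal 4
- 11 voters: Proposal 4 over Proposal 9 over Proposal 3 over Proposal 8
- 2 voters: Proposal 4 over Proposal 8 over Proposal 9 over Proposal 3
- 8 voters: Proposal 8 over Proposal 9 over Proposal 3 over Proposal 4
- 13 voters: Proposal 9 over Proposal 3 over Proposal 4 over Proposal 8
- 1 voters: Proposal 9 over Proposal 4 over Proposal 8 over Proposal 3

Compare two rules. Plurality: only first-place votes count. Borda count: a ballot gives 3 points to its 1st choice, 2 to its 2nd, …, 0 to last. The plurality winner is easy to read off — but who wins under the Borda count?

Proposal 9

Plurality first-place counts: Proposal 3 0, Proposal 8 11, Proposal 4 13, Proposal 9 14 → Proposal 9.
Borda totals: Proposal 3 51, Proposal 8 38, Proposal 4 54, Proposal 9 85 → Proposal 9.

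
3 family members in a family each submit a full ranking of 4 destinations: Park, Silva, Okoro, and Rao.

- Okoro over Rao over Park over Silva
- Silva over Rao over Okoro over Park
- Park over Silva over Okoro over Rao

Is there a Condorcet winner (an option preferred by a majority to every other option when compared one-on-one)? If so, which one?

Head-to-head results (3 voters total):
Park vs Silva: Park wins 2–1.
Park vs Okoro: Okoro wins 2–1.
Park vs Rao: Rao wins 2–1.
Silva vs Okoro: Silva wins 2–1.
Silva vs Rao: Silva wins 2–1.
Okoro vs Rao: Okoro wins 2–1.
No candidate beats all others: Park beats Silva beats Okoro beats Park, a majority cycle.

No Condorcet winner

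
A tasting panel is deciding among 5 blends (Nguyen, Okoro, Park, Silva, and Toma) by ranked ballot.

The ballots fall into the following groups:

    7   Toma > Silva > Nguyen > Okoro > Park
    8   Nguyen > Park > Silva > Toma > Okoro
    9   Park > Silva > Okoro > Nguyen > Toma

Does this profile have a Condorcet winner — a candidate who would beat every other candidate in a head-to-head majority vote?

Head-to-head results (24 voters total):
Nguyen vs Okoro: Nguyen wins 15–9.
Nguyen vs Park: Nguyen wins 15–9.
Nguyen vs Silva: Silva wins 16–8.
Nguyen vs Toma: Nguyen wins 17–7.
Okoro vs Park: Park wins 17–7.
Okoro vs Silva: Silva wins 24–0.
Okoro vs Toma: Toma wins 15–9.
Park vs Silva: Park wins 17–7.
Park vs Toma: Park wins 17–7.
Silva vs Toma: Silva wins 17–7.
No candidate beats all others: Nguyen beats Park beats Silva beats Nguyen, a majority cycle.

No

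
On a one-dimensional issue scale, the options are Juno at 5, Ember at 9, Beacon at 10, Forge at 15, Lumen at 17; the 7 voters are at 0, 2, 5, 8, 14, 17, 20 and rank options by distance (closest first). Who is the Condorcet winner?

Ember

With single-peaked preferences on a line, the Condorcet winner is the candidate closest to the median voter.
The median voter (position 8) is closest to Ember at 9.
Check: Ember vs Juno — voters closer to Ember: 4 of 7.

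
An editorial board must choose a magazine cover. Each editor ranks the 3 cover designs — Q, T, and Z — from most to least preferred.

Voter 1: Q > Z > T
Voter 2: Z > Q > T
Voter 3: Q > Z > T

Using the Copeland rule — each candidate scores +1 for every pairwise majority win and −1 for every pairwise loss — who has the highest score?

Pairwise results:
  Q vs T: Q wins 3–0.
  Q vs Z: Q wins 2–1.
  T vs Z: Z wins 3–0.
Copeland scores (wins − losses):
  Q: 2 − 0 = 2
  T: 0 − 2 = -2
  Z: 1 − 1 = 0
Q has the best Copeland score.

Q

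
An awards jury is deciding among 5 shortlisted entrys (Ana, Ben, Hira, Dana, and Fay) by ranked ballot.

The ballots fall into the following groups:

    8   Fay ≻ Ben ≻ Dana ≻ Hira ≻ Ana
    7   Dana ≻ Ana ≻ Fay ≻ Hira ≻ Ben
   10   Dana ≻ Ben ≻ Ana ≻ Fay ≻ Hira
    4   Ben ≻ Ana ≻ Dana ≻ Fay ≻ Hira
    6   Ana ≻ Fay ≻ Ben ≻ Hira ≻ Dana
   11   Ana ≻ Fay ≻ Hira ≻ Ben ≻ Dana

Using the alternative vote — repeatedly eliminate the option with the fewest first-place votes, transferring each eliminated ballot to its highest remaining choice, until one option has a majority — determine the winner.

Dana

Round 1: Ana 17, Dana 17, Fay 8, Ben 4, Hira 0. Hira has the fewest and is eliminated.
Round 2: Ana 17, Dana 17, Fay 8, Ben 4. Ben has the fewest and is eliminated.
Round 3: Ana 21, Dana 17, Fay 8. Fay has the fewest and is eliminated.
Round 4: Dana 25, Ana 21. Dana has a majority.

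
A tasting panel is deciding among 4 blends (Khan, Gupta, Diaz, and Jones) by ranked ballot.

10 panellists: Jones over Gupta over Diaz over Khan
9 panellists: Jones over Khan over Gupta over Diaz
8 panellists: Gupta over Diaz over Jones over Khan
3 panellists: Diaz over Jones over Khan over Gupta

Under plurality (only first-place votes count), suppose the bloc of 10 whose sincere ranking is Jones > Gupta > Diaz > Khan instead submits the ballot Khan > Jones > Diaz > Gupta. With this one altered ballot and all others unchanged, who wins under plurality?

First-place totals with the altered ballot: Khan 10, Gupta 8, Diaz 3, Jones 9.
The switch changes the winner from Jones to Khan.

Khan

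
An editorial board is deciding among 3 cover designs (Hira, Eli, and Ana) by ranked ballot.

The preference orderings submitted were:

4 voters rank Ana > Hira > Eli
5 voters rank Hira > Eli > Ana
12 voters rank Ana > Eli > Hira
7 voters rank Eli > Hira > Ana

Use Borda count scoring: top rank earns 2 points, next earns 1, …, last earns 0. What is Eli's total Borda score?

31

Borda scores:
  Hira: 4·1 + 5·2 + 12·0 + 7·1 = 21
  Eli: 4·0 + 5·1 + 12·1 + 7·2 = 31
  Ana: 4·2 + 5·0 + 12·2 + 7·0 = 32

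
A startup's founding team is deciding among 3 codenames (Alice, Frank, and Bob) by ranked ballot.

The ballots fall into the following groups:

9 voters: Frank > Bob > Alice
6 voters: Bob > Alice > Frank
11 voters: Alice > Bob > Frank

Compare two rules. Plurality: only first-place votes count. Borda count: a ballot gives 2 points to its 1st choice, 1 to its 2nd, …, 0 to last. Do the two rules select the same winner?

Plurality first-place counts: Alice 11, Frank 9, Bob 6 → Alice.
Borda totals: Alice 28, Frank 18, Bob 32 → Bob.
The two rules disagree: plurality picks Alice, Borda picks Bob.

No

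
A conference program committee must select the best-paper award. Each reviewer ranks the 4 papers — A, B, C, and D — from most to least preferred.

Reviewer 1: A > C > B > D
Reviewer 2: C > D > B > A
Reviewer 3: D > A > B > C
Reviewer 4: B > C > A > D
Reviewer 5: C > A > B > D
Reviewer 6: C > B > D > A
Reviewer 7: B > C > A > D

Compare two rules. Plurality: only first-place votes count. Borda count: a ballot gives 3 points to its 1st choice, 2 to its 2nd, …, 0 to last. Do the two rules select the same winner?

Plurality first-place counts: A 1, B 2, C 3, D 1 → C.
Borda totals: A 9, B 12, C 15, D 6 → C.
The two rules agree on C.

Yes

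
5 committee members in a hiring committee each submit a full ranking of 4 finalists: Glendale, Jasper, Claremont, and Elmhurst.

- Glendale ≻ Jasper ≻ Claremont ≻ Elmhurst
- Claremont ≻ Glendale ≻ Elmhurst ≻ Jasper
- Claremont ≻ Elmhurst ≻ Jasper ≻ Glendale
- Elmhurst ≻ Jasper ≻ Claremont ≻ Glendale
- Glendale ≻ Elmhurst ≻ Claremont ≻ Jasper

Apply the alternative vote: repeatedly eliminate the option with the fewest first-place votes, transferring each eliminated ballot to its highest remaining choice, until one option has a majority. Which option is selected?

Claremont

Round 1: Glendale 2, Claremont 2, Elmhurst 1, Jasper 0. Jasper has the fewest and is eliminated.
Round 2: Glendale 2, Claremont 2, Elmhurst 1. Elmhurst has the fewest and is eliminated.
Round 3: Claremont 3, Glendale 2. Claremont has a majority.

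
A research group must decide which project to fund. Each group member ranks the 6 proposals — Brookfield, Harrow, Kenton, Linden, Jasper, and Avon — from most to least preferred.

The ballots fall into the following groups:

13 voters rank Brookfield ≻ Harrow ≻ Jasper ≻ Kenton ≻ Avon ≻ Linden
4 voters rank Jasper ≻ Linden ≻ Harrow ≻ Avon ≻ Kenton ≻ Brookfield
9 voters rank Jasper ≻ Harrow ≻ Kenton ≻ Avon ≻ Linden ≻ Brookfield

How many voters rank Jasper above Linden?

26

Ballots ranking Jasper above Linden: 13+4+9 = 26.
Ballots ranking Linden above Jasper: 0.
So 26 of 26 voters prefer Jasper to Linden.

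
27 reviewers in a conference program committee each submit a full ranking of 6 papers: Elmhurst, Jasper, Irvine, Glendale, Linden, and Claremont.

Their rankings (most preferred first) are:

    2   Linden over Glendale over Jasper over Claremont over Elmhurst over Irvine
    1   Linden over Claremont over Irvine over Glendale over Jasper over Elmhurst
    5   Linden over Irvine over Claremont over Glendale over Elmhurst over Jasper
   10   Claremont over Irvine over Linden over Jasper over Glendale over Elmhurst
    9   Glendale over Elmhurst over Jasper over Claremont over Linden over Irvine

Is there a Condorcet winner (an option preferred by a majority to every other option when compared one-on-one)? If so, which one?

Claremont

Head-to-head results (27 voters total):
Elmhurst vs Jasper: Elmhurst wins 14–13.
Elmhurst vs Irvine: Irvine wins 16–11.
Elmhurst vs Glendale: Glendale wins 27–0.
Elmhurst vs Linden: Linden wins 18–9.
Elmhurst vs Claremont: Claremont wins 18–9.
Jasper vs Irvine: Irvine wins 16–11.
Jasper vs Glendale: Glendale wins 17–10.
Jasper vs Linden: Linden wins 18–9.
Jasper vs Claremont: Claremont wins 16–11.
Irvine vs Glendale: Irvine wins 16–11.
Irvine vs Linden: Linden wins 17–10.
Irvine vs Claremont: Claremont wins 22–5.
Glendale vs Linden: Linden wins 18–9.
Glendale vs Claremont: Claremont wins 16–11.
Linden vs Claremont: Claremont wins 19–8.
Claremont beats each rival — Elmhurst (18–9), Jasper (16–11), Irvine (22–5), Glendale (16–11), Linden (19–8) — so Claremont is the Condorcet winner.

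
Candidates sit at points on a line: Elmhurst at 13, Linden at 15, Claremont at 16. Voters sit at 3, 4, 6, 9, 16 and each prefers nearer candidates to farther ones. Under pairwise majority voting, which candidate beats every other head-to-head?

With single-peaked preferences on a line, the Condorcet winner is the candidate closest to the median voter.
The median voter (position 6) is closest to Elmhurst at 13.
Check: Elmhurst vs Claremont — voters closer to Elmhurst: 4 of 5.

Elmhurst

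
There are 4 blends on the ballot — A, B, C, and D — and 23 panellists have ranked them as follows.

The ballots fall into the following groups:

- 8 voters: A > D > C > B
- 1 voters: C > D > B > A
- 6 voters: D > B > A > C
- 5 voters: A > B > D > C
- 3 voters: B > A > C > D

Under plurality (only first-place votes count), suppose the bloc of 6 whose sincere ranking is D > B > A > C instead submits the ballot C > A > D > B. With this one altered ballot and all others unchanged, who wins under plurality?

First-place totals with the altered ballot: A 13, B 3, C 7, D 0.
The winner is unchanged: still A.

A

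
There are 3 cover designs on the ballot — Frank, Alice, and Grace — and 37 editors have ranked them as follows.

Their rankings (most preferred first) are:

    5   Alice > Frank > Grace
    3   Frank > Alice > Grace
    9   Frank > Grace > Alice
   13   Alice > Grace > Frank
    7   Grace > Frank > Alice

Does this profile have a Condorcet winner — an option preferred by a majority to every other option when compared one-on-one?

No

Head-to-head results (37 voters total):
Frank vs Alice: Frank wins 19–18.
Frank vs Grace: Grace wins 20–17.
Alice vs Grace: Alice wins 21–16.
No candidate beats all others: Frank beats Alice beats Grace beats Frank, a majority cycle.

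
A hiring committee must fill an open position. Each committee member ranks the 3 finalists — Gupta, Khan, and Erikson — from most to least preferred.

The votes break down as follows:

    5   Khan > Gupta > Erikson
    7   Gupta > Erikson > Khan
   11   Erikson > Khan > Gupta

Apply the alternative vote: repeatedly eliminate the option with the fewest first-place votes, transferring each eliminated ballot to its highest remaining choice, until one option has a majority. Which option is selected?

Round 1: Erikson 11, Gupta 7, Khan 5. Khan has the fewest and is eliminated.
Round 2: Gupta 12, Erikson 11. Gupta has a majority.

Gupta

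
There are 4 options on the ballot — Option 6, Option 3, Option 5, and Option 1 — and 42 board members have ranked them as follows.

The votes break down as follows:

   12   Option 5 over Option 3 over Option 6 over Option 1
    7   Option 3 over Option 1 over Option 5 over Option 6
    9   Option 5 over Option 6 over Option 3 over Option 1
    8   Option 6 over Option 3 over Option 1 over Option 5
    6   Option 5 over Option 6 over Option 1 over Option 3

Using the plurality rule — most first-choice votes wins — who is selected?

First-place vote totals:
  Option 6: 8
  Option 3: 7
  Option 5: 27
  Option 1: 0
Option 5 has the most first-place votes.

Option 5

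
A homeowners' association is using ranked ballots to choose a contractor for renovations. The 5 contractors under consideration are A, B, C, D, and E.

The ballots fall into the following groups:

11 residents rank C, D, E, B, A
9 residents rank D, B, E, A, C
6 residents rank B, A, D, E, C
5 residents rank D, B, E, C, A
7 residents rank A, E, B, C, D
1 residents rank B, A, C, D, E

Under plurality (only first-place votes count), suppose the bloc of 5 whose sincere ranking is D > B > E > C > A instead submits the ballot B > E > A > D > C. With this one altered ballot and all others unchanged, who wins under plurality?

First-place totals with the altered ballot: A 7, B 12, C 11, D 9, E 0.
The switch changes the winner from D to B.

B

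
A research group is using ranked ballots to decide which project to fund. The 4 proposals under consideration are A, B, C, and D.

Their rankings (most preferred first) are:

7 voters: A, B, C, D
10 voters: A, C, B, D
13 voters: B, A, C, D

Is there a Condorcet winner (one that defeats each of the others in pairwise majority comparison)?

Yes

Head-to-head results (30 voters total):
A vs B: A wins 17–13.
A vs C: A wins 30–0.
A vs D: A wins 30–0.
B vs C: B wins 20–10.
B vs D: B wins 30–0.
C vs D: C wins 30–0.
A beats each rival — B (17–13), C (30–0), D (30–0) — so A is the Condorcet winner.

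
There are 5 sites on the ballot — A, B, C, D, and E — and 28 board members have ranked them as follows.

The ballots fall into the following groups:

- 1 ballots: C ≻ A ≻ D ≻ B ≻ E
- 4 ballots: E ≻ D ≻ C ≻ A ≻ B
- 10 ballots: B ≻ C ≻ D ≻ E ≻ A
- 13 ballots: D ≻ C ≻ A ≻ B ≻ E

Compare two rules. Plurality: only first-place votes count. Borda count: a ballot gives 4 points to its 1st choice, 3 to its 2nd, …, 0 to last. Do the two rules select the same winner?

Plurality first-place counts: A 0, B 10, C 1, D 13, E 4 → D.
Borda totals: A 33, B 54, C 81, D 86, E 26 → D.
The two rules agree on D.

Yes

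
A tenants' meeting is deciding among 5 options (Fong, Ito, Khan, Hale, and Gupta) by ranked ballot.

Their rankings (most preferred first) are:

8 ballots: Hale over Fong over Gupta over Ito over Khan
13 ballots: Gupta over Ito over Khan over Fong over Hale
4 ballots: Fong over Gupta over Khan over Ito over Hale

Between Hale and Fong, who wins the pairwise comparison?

Ballots ranking Hale above Fong: 8.
Ballots ranking Fong above Hale: 13+4 = 17.
Fong wins the head-to-head, 17–8.

Fong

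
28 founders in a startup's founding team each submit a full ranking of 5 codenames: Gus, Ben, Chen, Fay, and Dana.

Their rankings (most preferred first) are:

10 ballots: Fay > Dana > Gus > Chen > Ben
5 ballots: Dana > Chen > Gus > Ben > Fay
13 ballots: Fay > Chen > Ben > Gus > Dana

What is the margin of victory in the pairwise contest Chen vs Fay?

Ballots ranking Chen above Fay: 5.
Ballots ranking Fay above Chen: 10+13 = 23.
Fay wins 23–5, a margin of 18.

18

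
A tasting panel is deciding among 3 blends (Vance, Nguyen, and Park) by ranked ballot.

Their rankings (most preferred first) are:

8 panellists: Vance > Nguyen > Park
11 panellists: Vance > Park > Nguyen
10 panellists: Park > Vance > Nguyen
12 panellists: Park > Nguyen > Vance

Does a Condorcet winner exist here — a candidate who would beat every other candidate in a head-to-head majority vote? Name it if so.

Park

Head-to-head results (41 voters total):
Vance vs Nguyen: Vance wins 29–12.
Vance vs Park: Park wins 22–19.
Nguyen vs Park: Park wins 33–8.
Park beats each rival — Vance (22–19), Nguyen (33–8) — so Park is the Condorcet winner.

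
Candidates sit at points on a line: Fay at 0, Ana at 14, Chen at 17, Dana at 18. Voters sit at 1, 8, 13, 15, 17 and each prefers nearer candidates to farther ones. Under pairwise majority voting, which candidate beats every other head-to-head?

Ana

With single-peaked preferences on a line, the Condorcet winner is the candidate closest to the median voter.
The median voter (position 13) is closest to Ana at 14.
Check: Ana vs Chen — voters closer to Ana: 4 of 5.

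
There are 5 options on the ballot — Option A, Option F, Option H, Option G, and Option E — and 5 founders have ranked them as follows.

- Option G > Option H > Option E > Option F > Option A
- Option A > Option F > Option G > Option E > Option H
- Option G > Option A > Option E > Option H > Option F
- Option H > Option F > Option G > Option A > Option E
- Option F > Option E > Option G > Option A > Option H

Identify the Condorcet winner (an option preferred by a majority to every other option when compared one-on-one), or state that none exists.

Head-to-head results (5 voters total):
Option A vs Option F: Option F wins 3–2.
Option A vs Option H: Option A wins 3–2.
Option A vs Option G: Option G wins 4–1.
Option A vs Option E: Option A wins 3–2.
Option F vs Option H: Option H wins 3–2.
Option F vs Option G: Option F wins 3–2.
Option F vs Option E: Option F wins 3–2.
Option H vs Option G: Option G wins 4–1.
Option H vs Option E: Option E wins 3–2.
Option G vs Option E: Option G wins 4–1.
No candidate beats all others: Option A beats Option H beats Option F beats Option A, a majority cycle.

None — there is no Condorcet winner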